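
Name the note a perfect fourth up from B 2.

Four letter names up from B: E.
A perfect fourth is 5 semitones; 5 semitones up from B2 gives E3.

E 3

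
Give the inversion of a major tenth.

minor 6th

First reduce the compound major tenth to its simple form, a major third.
The rule of nine gives the new number: 9 − 3 = 6, so a third becomes a sixth.
The quality also flips — major becomes minor — giving a minor sixth.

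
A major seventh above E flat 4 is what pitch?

Counting seven letter names up from E lands on D.
A major seventh is 11 semitones; 11 semitones up from Eb4 gives D5.

D 5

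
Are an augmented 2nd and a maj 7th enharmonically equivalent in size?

An augmented second spans 3 semitones; a major seventh spans 11 semitones. They differ by 8.

No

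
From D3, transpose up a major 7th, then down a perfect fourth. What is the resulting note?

G#3

Up a major seventh from D3: C#4 (11 semitones up).
A perfect fourth down from C#4 is G#3.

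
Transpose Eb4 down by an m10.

Counting three letter names plus an octave down from E lands on C.
Moving 15 semitones down from Eb4 (the size of a minor tenth) reaches C3.

C3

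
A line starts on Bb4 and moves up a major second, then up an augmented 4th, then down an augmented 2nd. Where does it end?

Up a major second from Bb4: C5 (2 semitones up).
An augmented fourth up from C5 is F#5.
Down an augmented second from F#5: Eb5 (3 semitones down).

Eb5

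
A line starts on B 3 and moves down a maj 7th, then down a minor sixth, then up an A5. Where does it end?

B3 down a major seventh → C3 (11 semitones).
C3 down a minor sixth → E2 (8 semitones).
Up an augmented fifth from E2: B#2 (8 semitones up).

B sharp 2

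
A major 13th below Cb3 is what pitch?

The thirteenth's letter: C down six letter names plus an octave → E.
A major thirteenth spans 21 semitones, so from Cb3 the target pitch is Ebb1.

Ebb1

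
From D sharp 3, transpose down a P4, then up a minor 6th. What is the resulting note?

D#3 down a perfect fourth → A#2 (5 semitones).
A minor sixth up from A#2 is F#3.

F sharp 3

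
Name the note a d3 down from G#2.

E##2

The third takes the letter from G down to E.
A diminished third is 2 semitones; 2 semitones down from G#2 gives E##2.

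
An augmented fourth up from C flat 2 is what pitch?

The fourth takes the letter from C up to F.
An augmented fourth spans 6 semitones, so from Cb2 the target pitch is F2.

F 2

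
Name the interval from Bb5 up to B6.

B to B is the same letter name, plus an octave — that makes it an octave of some quality.
A perfect octave would be 12 semitones; Bb5 to B6 is 13, one semitone wider, so the interval is augmented.

augmented octave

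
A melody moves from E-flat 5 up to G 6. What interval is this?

major tenth

E to G spans three letter names (E-F-G), plus an octave: a tenth.
Eb5 to G6 is 16 semitones, matching the major tenth exactly, so the quality is major.
(Equivalently, a compound major third: a major third plus an octave.)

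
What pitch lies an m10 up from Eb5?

Gb6

Counting three letter names plus an octave up from E lands on G.
Moving 15 semitones up from Eb5 (the size of a minor tenth) reaches Gb6.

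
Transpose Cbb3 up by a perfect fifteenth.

Cbb5

The letter stays C (same as the start), shifted two octaves up.
Moving 24 semitones up from Cbb3 (the size of a perfect fifteenth) reaches Cbb5.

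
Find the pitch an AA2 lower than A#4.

Gb4

Counting two letter names down from A lands on G.
A doubly augmented second is 4 semitones; 4 semitones down from A#4 gives Gb4.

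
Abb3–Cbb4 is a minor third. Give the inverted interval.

The rule of nine gives the new number: 9 − 3 = 6, so a third becomes a sixth.
Quality inverts too: minor becomes major. That makes the inversion a major sixth.

major 6th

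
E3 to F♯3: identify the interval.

major 2nd

E to F spans two letter names (E-F): a second.
Counting semitones, E3→F#3 is 2, which is the major second.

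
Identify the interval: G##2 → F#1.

Descending from G##2 to F#1 is the same interval as ascending F#1 to G##2.
F to G spans two letter names (F-G), plus an octave: a ninth.
The major ninth is 14 semitones; here we have 15, one semitone wider: augmented.
(Equivalently, a compound augmented second: an augmented second plus an octave.)

augmented ninth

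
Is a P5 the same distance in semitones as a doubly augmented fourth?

Yes

A perfect fifth spans 7 semitones, and a doubly augmented fourth also spans 7 semitones — they're enharmonic.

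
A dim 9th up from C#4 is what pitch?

Db5

Two letters up from C (plus an octave) reaches D.
A diminished ninth spans 12 semitones, so from C#4 the target pitch is Db5.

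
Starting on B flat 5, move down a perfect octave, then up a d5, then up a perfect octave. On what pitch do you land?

A perfect octave down from Bb5 is Bb4.
A diminished fifth up from Bb4 is Fb5.
A perfect octave up from Fb5 is Fb6.

F flat 6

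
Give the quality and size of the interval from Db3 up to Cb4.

minor seventh

D to C spans seven letter names (D-E-F-G-A-B-C): a seventh.
Db3 to Cb4 is 10 semitones, a half step short of the major seventh (11), so this is minor.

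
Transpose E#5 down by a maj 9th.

D#4

Two letters down from E (plus an octave) reaches D.
A major ninth spans 14 semitones, so from E#5 the target pitch is D#4.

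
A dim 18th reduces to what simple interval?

diminished fourth

Subtracting seven from the interval number removes an octave: 18 − 14 = 4.
So a diminished eighteenth is 2 octaves plus a diminished fourth. The quality is unchanged.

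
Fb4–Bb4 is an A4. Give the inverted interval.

The rule of nine gives the new number: 9 − 4 = 5, so a fourth becomes a fifth.
Quality inverts too: augmented becomes diminished. That makes the inversion a diminished fifth.

d5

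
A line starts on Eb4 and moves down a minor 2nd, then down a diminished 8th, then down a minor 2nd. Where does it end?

C##3

Down a minor second from Eb4: D4 (1 semitone down).
D4 down a diminished octave → D#3 (11 semitones).
A minor second down from D#3 is C##3.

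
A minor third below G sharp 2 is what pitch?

Counting three letter names down from G lands on E.
A minor third spans 3 semitones, so from G#2 the target pitch is E#2.

E sharp 2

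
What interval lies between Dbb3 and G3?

D to G spans four letter names (D-E-F-G) — that makes it a fourth of some quality.
The perfect fourth is 5 semitones; here we have 7, two semitones wider: doubly augmented.

doubly augmented fourth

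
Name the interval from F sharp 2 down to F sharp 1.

perfect 8th

Descending from F#2 to F#1 is the same interval as ascending F#1 to F#2.
F to F is the same letter name, plus an octave: an octave.
The perfect octave spans 12 semitones, and F#1 to F#2 is exactly 12 semitones — so this is a perfect octave.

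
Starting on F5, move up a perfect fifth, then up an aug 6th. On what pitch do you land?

A#6

Up a perfect fifth from F5: C6 (7 semitones up).
C6 up an augmented sixth → A#6 (10 semitones).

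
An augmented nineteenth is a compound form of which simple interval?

augmented fifth

Take out 2 octaves (14 from the number): 19 − 14 = 5.
Quality carries through unchanged, so the simple form is an augmented fifth.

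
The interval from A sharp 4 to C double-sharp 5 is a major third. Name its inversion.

minor 6th

The rule of nine gives the new number: 9 − 3 = 6, so a third becomes a sixth.
The quality also flips — major becomes minor — giving a minor sixth.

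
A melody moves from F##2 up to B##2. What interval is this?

F to B spans four letter names (F-G-A-B), so the interval is some kind of fourth.
A perfect fourth would be 5 semitones; F##2 to B##2 is 6, one semitone wider, so the interval is augmented.

augmented fourth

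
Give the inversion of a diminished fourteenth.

A2

First reduce the compound diminished fourteenth to its simple form, a diminished seventh.
Inverted interval numbers add to nine, so a seventh pairs with a second (7 + 2 = 9).
And diminished becomes augmented under inversion, so we get an augmented second.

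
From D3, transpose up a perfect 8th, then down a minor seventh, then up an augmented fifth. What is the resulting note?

D3 up a perfect octave → D4 (12 semitones).
A minor seventh down from D4 is E3.
An augmented fifth up from E3 is B#3.

B#3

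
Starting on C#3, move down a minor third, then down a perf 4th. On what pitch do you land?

C#3 down a minor third → A#2 (3 semitones).
Down a perfect fourth from A#2: E#2 (5 semitones down).

E#2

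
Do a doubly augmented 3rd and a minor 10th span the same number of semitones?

A doubly augmented third is 6 semitones but a minor tenth is 15 semitones — different sizes.

No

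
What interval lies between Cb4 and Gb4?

perfect fifth

C to G spans five letter names (C-D-E-F-G) — that makes it a fifth of some quality.
Counting semitones, Cb4→Gb4 is 7, which is the perfect fifth.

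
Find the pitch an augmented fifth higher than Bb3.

The fifth takes the letter from B up to F.
Moving 8 semitones up from Bb3 (the size of an augmented fifth) reaches F#4.

F#4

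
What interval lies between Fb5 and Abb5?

F to A spans three letter names (F-G-A), so the interval is some kind of third.
A major third would be 4 semitones, but Fb5 to Abb5 is 3 — one semitone narrower, making it a minor third.

minor third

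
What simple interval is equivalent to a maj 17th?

M3

Subtracting seven from the interval number removes an octave: 17 − 14 = 3.
Quality carries through unchanged, so the simple form is a major third.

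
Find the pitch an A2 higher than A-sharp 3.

Counting two letter names up from A lands on B.
An augmented second is 3 semitones; 3 semitones up from A#3 gives B##3.

B-double-sharp 3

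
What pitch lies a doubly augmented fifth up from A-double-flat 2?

E 3

Five letter names up from A: E.
Moving 9 semitones up from Abb2 (the size of a doubly augmented fifth) reaches E3.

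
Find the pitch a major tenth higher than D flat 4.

Counting three letter names plus an octave up from D lands on F.
Moving 16 semitones up from Db4 (the size of a major tenth) reaches F5.

F 5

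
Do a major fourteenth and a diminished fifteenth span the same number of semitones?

A major fourteenth spans 23 semitones, and a diminished fifteenth also spans 23 semitones — they're enharmonic.

Yes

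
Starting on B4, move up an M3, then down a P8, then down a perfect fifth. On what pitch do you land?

G#3

A major third up from B4 is D#5.
D#5 down a perfect octave → D#4 (12 semitones).
D#4 down a perfect fifth → G#3 (7 semitones).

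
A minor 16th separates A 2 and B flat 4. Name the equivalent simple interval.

Take out 2 octaves (14 from the number): 16 − 14 = 2.
Quality carries through unchanged, so the simple form is a minor second.

m2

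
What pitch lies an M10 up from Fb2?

Counting three letter names plus an octave up from F lands on A.
A major tenth is 16 semitones; 16 semitones up from Fb2 gives Ab3.

Ab3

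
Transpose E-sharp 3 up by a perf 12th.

The twelfth's letter: E up five letter names plus an octave → B.
A perfect twelfth spans 19 semitones, so from E#3 the target pitch is B#4.

B-sharp 4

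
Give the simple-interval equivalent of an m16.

minor 2nd

Each octave removed subtracts seven from the number: 16 − 14 = 2.
Quality carries through unchanged, so the simple form is a minor second.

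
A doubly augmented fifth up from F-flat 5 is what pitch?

C-sharp 6

Five letter names up from F: C.
A doubly augmented fifth is 9 semitones; 9 semitones up from Fb5 gives C#6.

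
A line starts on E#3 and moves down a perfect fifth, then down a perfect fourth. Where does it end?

Down a perfect fifth from E#3: A#2 (7 semitones down).
Down a perfect fourth from A#2: E#2 (5 semitones down).

E#2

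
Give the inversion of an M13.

First reduce the compound major thirteenth to its simple form, a major sixth.
The rule of nine gives the new number: 9 − 6 = 3, so a sixth becomes a third.
Quality inverts too: major becomes minor. That makes the inversion a minor third.

m3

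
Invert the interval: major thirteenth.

minor 3rd

First reduce the compound major thirteenth to its simple form, a major sixth.
Interval numbers invert to sum to nine: 6 + 3 = 9, so a sixth inverts to a third.
The quality also flips — major becomes minor — giving a minor third.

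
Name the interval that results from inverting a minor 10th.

major 6th

First reduce the compound minor tenth to its simple form, a minor third.
Inverted interval numbers add to nine, so a third pairs with a sixth (3 + 6 = 9).
And minor becomes major under inversion, so we get a major sixth.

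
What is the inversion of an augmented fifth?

d4

Inverted interval numbers add to nine, so a fifth pairs with a fourth (5 + 4 = 9).
The quality also flips — augmented becomes diminished — giving a diminished fourth.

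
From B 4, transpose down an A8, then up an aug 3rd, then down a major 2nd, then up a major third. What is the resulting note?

An augmented octave down from B4 is Bb3.
Up an augmented third from Bb3: D#4 (5 semitones up).
A major second down from D#4 is C#4.
Up a major third from C#4: E#4 (4 semitones up).

E sharp 4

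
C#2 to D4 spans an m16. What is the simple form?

Take out 2 octaves (14 from the number): 16 − 14 = 2.
That makes a minor sixteenth a compound minor second — 2 octaves plus a minor second.

minor second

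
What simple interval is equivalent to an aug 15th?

A8

Each octave removed subtracts seven from the number: 15 − 7 = 8.
Quality carries through unchanged, so the simple form is an augmented octave.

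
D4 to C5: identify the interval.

minor 7th

D to C spans seven letter names (D-E-F-G-A-B-C), so the interval is some kind of seventh.
At 10 semitones, D4→C5 falls one short of a major seventh: minor.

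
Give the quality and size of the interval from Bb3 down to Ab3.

Descending from Bb3 to Ab3 is the same interval as ascending Ab3 to Bb3.
A to B spans two letter names (A-B): a second.
The major second spans 2 semitones, and Ab3 to Bb3 is exactly 2 semitones — so this is a major second.

major 2nd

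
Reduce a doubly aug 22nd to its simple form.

doubly augmented octave

Take out 2 octaves (14 from the number): 22 − 14 = 8.
So a doubly augmented twenty-second is 2 octaves plus a doubly augmented octave. The quality is unchanged.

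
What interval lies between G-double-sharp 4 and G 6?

G to G is the same letter name, plus 2 octaves, so the interval is some kind of fifteenth.
A perfect fifteenth would be 24 semitones; G##4 to G6 is 22, two semitones narrower, so the interval is doubly diminished.
(Equivalently, a compound doubly diminished octave: a doubly diminished octave plus an octave.)

doubly diminished fifteenth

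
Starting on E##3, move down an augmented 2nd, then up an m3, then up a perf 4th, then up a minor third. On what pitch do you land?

E##3 down an augmented second → D#3 (3 semitones).
Up a minor third from D#3: F#3 (3 semitones up).
Up a perfect fourth from F#3: B3 (5 semitones up).
B3 up a minor third → D4 (3 semitones).

D4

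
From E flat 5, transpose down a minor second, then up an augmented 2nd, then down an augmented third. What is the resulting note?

C 5

Eb5 down a minor second → D5 (1 semitone).
An augmented second up from D5 is E#5.
An augmented third down from E#5 is C5.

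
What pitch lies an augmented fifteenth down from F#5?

F3

For a fifteenth the letter name doesn't change: still F, two octaves down.
An augmented fifteenth is 25 semitones; 25 semitones down from F#5 gives F3.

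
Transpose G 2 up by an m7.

F 3

Seven letter names up from G: F.
A minor seventh is 10 semitones; 10 semitones up from G2 gives F3.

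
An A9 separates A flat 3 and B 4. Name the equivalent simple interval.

Each octave removed subtracts seven from the number: 9 − 7 = 2.
Quality carries through unchanged, so the simple form is an augmented second.

A2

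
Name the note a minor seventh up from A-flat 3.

G-flat 4

The seventh takes the letter from A up to G.
Moving 10 semitones up from Ab3 (the size of a minor seventh) reaches Gb4.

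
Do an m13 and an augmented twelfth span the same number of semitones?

Yes

A minor thirteenth = 20 semitones = an augmented twelfth; enharmonically equal.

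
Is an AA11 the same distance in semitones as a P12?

A doubly augmented eleventh = 19 semitones = a perfect twelfth; enharmonically equal.

Yes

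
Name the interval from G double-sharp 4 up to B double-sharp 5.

G to B spans three letter names (G-A-B), plus an octave — that makes it a tenth of some quality.
G##4 to B##5 is 16 semitones, matching the major tenth exactly, so the quality is major.
(Equivalently, a compound major third: a major third plus an octave.)

major tenth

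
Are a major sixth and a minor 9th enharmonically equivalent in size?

No

A major sixth is 9 semitones but a minor ninth is 13 semitones — different sizes.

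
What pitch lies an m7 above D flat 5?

The seventh takes the letter from D up to C.
A minor seventh is 10 semitones; 10 semitones up from Db5 gives Cb6.

C flat 6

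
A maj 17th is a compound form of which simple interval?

M3

Each octave removed subtracts seven from the number: 17 − 14 = 3.
Quality carries through unchanged, so the simple form is a major third.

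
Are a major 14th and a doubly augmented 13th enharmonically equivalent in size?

A major fourteenth = 23 semitones = a doubly augmented thirteenth; enharmonically equal.

Yes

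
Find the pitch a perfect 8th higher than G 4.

G 5

The letter stays G (same as the start), shifted an octave up.
Moving 12 semitones up from G4 (the size of a perfect octave) reaches G5.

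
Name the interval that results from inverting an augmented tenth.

First reduce the compound augmented tenth to its simple form, an augmented third.
Interval numbers invert to sum to nine: 3 + 6 = 9, so a third inverts to a sixth.
Quality inverts too: augmented becomes diminished. That makes the inversion a diminished sixth.

diminished sixth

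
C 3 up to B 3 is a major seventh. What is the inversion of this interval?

minor second

Inverted interval numbers add to nine, so a seventh pairs with a second (7 + 2 = 9).
Quality inverts too: major becomes minor. That makes the inversion a minor second.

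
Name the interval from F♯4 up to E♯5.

major seventh

F to E spans seven letter names (F-G-A-B-C-D-E) — that makes it a seventh of some quality.
Counting semitones, F#4→E#5 is 11, which is the major seventh.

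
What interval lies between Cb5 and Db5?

M2

C to D spans two letter names (C-D) — that makes it a second of some quality.
The major second spans 2 semitones, and Cb5 to Db5 is exactly 2 semitones — so this is a major second.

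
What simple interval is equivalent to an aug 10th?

Subtracting seven from the interval number removes an octave: 10 − 7 = 3.
So an augmented tenth is an octave plus an augmented third. The quality is unchanged.

augmented third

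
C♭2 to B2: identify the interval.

augmented seventh

C to B spans seven letter names (C-D-E-F-G-A-B) — that makes it a seventh of some quality.
The major seventh is 11 semitones; here we have 12, one semitone wider: augmented.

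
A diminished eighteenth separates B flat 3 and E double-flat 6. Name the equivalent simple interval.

diminished 4th

Take out 2 octaves (14 from the number): 18 − 14 = 4.
That makes a diminished eighteenth a compound diminished fourth — 2 octaves plus a diminished fourth.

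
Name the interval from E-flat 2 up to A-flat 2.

perfect fourth

E to A spans four letter names (E-F-G-A), so the interval is some kind of fourth.
Counting semitones, Eb2→Ab2 is 5, which is the perfect fourth.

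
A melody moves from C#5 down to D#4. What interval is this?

minor 7th

Descending from C#5 to D#4 is the same interval as ascending D#4 to C#5.
D to C spans seven letter names (D-E-F-G-A-B-C): a seventh.
At 10 semitones, D#4→C#5 falls one short of a major seventh: minor.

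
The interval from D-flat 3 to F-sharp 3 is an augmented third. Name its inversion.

d6

Interval numbers invert to sum to nine: 3 + 6 = 9, so a third inverts to a sixth.
And augmented becomes diminished under inversion, so we get a diminished sixth.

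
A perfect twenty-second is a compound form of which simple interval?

P8

Take out 2 octaves (14 from the number): 22 − 14 = 8.
That makes a perfect twenty-second a compound perfect octave — 2 octaves plus a perfect octave.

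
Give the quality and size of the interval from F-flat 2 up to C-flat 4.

perfect 12th

F to C spans five letter names (F-G-A-B-C), plus an octave — that makes it a twelfth of some quality.
Counting semitones, Fb2→Cb4 is 19, which is the perfect twelfth.
(Equivalently, a compound perfect fifth: a perfect fifth plus an octave.)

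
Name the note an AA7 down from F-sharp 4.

Counting seven letter names down from F lands on G.
Moving 13 semitones down from F#4 (the size of a doubly augmented seventh) reaches Gbb3.

G-double-flat 3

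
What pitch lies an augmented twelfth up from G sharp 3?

D double-sharp 5

The twelfth's letter: G up five letter names plus an octave → D.
An augmented twelfth spans 20 semitones, so from G#3 the target pitch is D##5.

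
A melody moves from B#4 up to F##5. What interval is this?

P5

B to F spans five letter names (B-C-D-E-F), so the interval is some kind of fifth.
The perfect fifth spans 7 semitones, and B#4 to F##5 is exactly 7 semitones — so this is a perfect fifth.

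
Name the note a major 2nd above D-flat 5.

Counting two letter names up from D lands on E.
A major second spans 2 semitones, so from Db5 the target pitch is Eb5.

E-flat 5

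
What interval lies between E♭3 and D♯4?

augmented 7th

E to D spans seven letter names (E-F-G-A-B-C-D): a seventh.
Eb3 to D#4 spans 12 semitones — one semitone wider than the major seventh (11) — giving an augmented seventh.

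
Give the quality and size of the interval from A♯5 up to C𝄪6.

M3

A to C spans three letter names (A-B-C): a third.
A#5 to C##6 is 4 semitones, matching the major third exactly, so the quality is major.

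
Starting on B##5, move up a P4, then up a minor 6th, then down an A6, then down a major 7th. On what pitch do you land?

B##5 up a perfect fourth → E##6 (5 semitones).
A minor sixth up from E##6 is C##7.
An augmented sixth down from C##7 is E6.
E6 down a major seventh → F5 (11 semitones).

F5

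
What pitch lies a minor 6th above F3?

Db4

Six letter names up from F: D.
A minor sixth spans 8 semitones, so from F3 the target pitch is Db4.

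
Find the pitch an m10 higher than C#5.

The tenth's letter: C up three letter names plus an octave → E.
A minor tenth is 15 semitones; 15 semitones up from C#5 gives E6.

E6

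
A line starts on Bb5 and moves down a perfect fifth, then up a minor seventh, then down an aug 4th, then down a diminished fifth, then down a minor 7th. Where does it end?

Eb4

Down a perfect fifth from Bb5: Eb5 (7 semitones down).
Eb5 up a minor seventh → Db6 (10 semitones).
Down an augmented fourth from Db6: Abb5 (6 semitones down).
Down a diminished fifth from Abb5: Db5 (6 semitones down).
Db5 down a minor seventh → Eb4 (10 semitones).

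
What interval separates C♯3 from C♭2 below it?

Descending from C#3 to Cb2 is the same interval as ascending Cb2 to C#3.
C to C is the same letter name, plus an octave, so the interval is some kind of octave.
A perfect octave would be 12 semitones; Cb2 to C#3 is 14, two semitones wider, so the interval is doubly augmented.

doubly augmented 8th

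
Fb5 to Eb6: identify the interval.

F to E spans seven letter names (F-G-A-B-C-D-E): a seventh.
The major seventh spans 11 semitones, and Fb5 to Eb6 is exactly 11 semitones — so this is a major seventh.

major 7th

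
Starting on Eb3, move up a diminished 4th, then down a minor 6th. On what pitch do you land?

A diminished fourth up from Eb3 is Abb3.
Down a minor sixth from Abb3: Cb3 (8 semitones down).

Cb3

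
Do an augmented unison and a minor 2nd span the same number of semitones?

An augmented unison spans 1 semitone, and a minor second also spans 1 semitone — they're enharmonic.

Yes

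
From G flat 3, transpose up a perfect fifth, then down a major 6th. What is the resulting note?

F flat 3

Up a perfect fifth from Gb3: Db4 (7 semitones up).
A major sixth down from Db4 is Fb3.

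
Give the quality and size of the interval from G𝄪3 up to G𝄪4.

perfect octave

G to G is the same letter name, plus an octave — that makes it an octave of some quality.
Counting semitones, G##3→G##4 is 12, which is the perfect octave.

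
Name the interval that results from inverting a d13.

First reduce the compound diminished thirteenth to its simple form, a diminished sixth.
Interval numbers invert to sum to nine: 6 + 3 = 9, so a sixth inverts to a third.
Quality inverts too: diminished becomes augmented. That makes the inversion an augmented third.

augmented third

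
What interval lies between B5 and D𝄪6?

augmented third

B to D spans three letter names (B-C-D) — that makes it a third of some quality.
A major third would be 4 semitones; B5 to D##6 is 5, one semitone wider, so the interval is augmented.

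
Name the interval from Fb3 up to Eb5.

F to E spans seven letter names (F-G-A-B-C-D-E), plus an octave, so the interval is some kind of fourteenth.
The major fourteenth spans 23 semitones, and Fb3 to Eb5 is exactly 23 semitones — so this is a major fourteenth.
(Equivalently, a compound major seventh: a major seventh plus an octave.)

major 14th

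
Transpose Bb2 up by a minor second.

Two letter names up from B: C.
Moving 1 semitone up from Bb2 (the size of a minor second) reaches Cb3.

Cb3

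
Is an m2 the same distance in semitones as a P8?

No

1 semitone (minor second) vs 12 semitones (perfect octave): not equal.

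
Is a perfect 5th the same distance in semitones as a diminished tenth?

No

7 semitones (perfect fifth) vs 14 semitones (diminished tenth): not equal.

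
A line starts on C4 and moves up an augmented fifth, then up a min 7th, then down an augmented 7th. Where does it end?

Gb4

Up an augmented fifth from C4: G#4 (8 semitones up).
G#4 up a minor seventh → F#5 (10 semitones).
Down an augmented seventh from F#5: Gb4 (12 semitones down).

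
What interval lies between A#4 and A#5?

perfect octave

A to A is the same letter name, plus an octave — that makes it an octave of some quality.
Counting semitones, A#4→A#5 is 12, which is the perfect octave.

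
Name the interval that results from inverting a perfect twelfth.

perfect 4th

First reduce the compound perfect twelfth to its simple form, a perfect fifth.
Inverted interval numbers add to nine, so a fifth pairs with a fourth (5 + 4 = 9).
And perfect stays perfect under inversion, so we get a perfect fourth.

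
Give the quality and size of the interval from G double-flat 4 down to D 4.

Descending from Gbb4 to D4 is the same interval as ascending D4 to Gbb4.
D to G spans four letter names (D-E-F-G) — that makes it a fourth of some quality.
D4 to Gbb4 spans 3 semitones — two semitones narrower than the perfect fourth (5) — giving a doubly diminished fourth.

dd4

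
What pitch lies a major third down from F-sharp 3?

D 3

The third takes the letter from F down to D.
Moving 4 semitones down from F#3 (the size of a major third) reaches D3.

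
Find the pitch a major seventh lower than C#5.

D4

The seventh takes the letter from C down to D.
A major seventh is 11 semitones; 11 semitones down from C#5 gives D4.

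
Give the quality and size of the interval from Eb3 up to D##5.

E to D spans seven letter names (E-F-G-A-B-C-D), plus an octave: a fourteenth.
The major fourteenth is 23 semitones; here we have 25, two semitones wider: doubly augmented.
(Equivalently, a compound doubly augmented seventh: a doubly augmented seventh plus an octave.)

doubly augmented fourteenth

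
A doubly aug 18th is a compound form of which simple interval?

Take out 2 octaves (14 from the number): 18 − 14 = 4.
Quality carries through unchanged, so the simple form is a doubly augmented fourth.

AA4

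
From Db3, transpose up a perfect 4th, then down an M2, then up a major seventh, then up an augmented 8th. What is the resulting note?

A perfect fourth up from Db3 is Gb3.
Gb3 down a major second → Fb3 (2 semitones).
Fb3 up a major seventh → Eb4 (11 semitones).
Eb4 up an augmented octave → E5 (13 semitones).

E5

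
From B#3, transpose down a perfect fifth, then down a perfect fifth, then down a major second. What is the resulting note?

G#2

B#3 down a perfect fifth → E#3 (7 semitones).
A perfect fifth down from E#3 is A#2.
Down a major second from A#2: G#2 (2 semitones down).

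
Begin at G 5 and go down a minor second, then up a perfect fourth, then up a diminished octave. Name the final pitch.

B flat 6

Down a minor second from G5: F#5 (1 semitone down).
F#5 up a perfect fourth → B5 (5 semitones).
Up a diminished octave from B5: Bb6 (11 semitones up).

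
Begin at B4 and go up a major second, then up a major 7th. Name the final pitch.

B#5

Up a major second from B4: C#5 (2 semitones up).
C#5 up a major seventh → B#5 (11 semitones).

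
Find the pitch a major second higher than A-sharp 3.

The second takes the letter from A up to B.
Moving 2 semitones up from A#3 (the size of a major second) reaches B#3.

B-sharp 3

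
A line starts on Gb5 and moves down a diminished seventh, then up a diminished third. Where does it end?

Cb5

A diminished seventh down from Gb5 is A4.
A4 up a diminished third → Cb5 (2 semitones).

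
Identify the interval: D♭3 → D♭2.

P8

Descending from Db3 to Db2 is the same interval as ascending Db2 to Db3.
D to D is the same letter name, plus an octave: an octave.
Db2 to Db3 is 12 semitones, matching the perfect octave exactly, so the quality is perfect.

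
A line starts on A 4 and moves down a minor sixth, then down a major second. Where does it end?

A4 down a minor sixth → C#4 (8 semitones).
C#4 down a major second → B3 (2 semitones).

B 3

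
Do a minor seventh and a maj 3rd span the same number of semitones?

No

10 semitones (minor seventh) vs 4 semitones (major third): not equal.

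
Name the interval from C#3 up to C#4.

C to C is the same letter name, plus an octave — that makes it an octave of some quality.
Counting semitones, C#3→C#4 is 12, which is the perfect octave.

perfect octave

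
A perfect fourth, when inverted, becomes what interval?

Inverted interval numbers add to nine, so a fourth pairs with a fifth (4 + 5 = 9).
And perfect stays perfect under inversion, so we get a perfect fifth.

P5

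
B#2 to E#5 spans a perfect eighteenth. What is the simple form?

Each octave removed subtracts seven from the number: 18 − 14 = 4.
So a perfect eighteenth is 2 octaves plus a perfect fourth. The quality is unchanged.

P4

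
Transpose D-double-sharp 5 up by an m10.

F-double-sharp 6

Counting three letter names plus an octave up from D lands on F.
Moving 15 semitones up from D##5 (the size of a minor tenth) reaches F##6.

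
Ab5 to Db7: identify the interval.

A to D spans four letter names (A-B-C-D), plus an octave — that makes it an eleventh of some quality.
Ab5 to Db7 is 17 semitones, matching the perfect eleventh exactly, so the quality is perfect.
(Equivalently, a compound perfect fourth: a perfect fourth plus an octave.)

P11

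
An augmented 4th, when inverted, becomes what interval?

diminished fifth

Interval numbers invert to sum to nine: 4 + 5 = 9, so a fourth inverts to a fifth.
Quality inverts too: augmented becomes diminished. That makes the inversion a diminished fifth.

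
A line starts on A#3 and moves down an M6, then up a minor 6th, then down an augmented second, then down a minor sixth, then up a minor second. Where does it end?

A major sixth down from A#3 is C#3.
C#3 up a minor sixth → A3 (8 semitones).
An augmented second down from A3 is Gb3.
A minor sixth down from Gb3 is Bb2.
Up a minor second from Bb2: Cb3 (1 semitone up).

Cb3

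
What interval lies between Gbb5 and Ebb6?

M6

G to E spans six letter names (G-A-B-C-D-E), so the interval is some kind of sixth.
The major sixth spans 9 semitones, and Gbb5 to Ebb6 is exactly 9 semitones — so this is a major sixth.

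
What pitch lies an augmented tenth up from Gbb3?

Counting three letter names plus an octave up from G lands on B.
Moving 17 semitones up from Gbb3 (the size of an augmented tenth) reaches Bb4.

Bb4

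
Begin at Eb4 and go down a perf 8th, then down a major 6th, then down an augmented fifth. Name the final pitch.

Eb4 down a perfect octave → Eb3 (12 semitones).
Eb3 down a major sixth → Gb2 (9 semitones).
Gb2 down an augmented fifth → Cbb2 (8 semitones).

Cbb2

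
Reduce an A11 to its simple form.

augmented 4th

Each octave removed subtracts seven from the number: 11 − 7 = 4.
Quality carries through unchanged, so the simple form is an augmented fourth.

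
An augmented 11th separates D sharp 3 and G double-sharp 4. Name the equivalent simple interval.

augmented 4th

Take out an octave (7 from the number): 11 − 7 = 4.
Quality carries through unchanged, so the simple form is an augmented fourth.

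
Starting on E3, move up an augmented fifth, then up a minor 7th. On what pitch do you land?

A#4

An augmented fifth up from E3 is B#3.
Up a minor seventh from B#3: A#4 (10 semitones up).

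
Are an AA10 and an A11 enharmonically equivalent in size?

Both span 18 semitones: a doubly augmented tenth and an augmented eleventh are the same chromatic distance.

Yes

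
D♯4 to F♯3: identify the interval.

major sixth

Descending from D#4 to F#3 is the same interval as ascending F#3 to D#4.
F to D spans six letter names (F-G-A-B-C-D), so the interval is some kind of sixth.
Counting semitones, F#3→D#4 is 9, which is the major sixth.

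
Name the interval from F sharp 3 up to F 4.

F to F is the same letter name, plus an octave, so the interval is some kind of octave.
F#3 to F4 spans 11 semitones — one semitone narrower than the perfect octave (12) — giving a diminished octave.

d8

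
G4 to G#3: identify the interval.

d8

Descending from G4 to G#3 is the same interval as ascending G#3 to G4.
G to G is the same letter name, plus an octave, so the interval is some kind of octave.
A perfect octave would be 12 semitones; G#3 to G4 is 11, one semitone narrower, so the interval is diminished.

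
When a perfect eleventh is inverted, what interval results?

P5

First reduce the compound perfect eleventh to its simple form, a perfect fourth.
The rule of nine gives the new number: 9 − 4 = 5, so a fourth becomes a fifth.
And perfect stays perfect under inversion, so we get a perfect fifth.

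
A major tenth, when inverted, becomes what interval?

First reduce the compound major tenth to its simple form, a major third.
Inverted interval numbers add to nine, so a third pairs with a sixth (3 + 6 = 9).
The quality also flips — major becomes minor — giving a minor sixth.

minor 6th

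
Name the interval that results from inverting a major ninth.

First reduce the compound major ninth to its simple form, a major second.
Interval numbers invert to sum to nine: 2 + 7 = 9, so a second inverts to a seventh.
And major becomes minor under inversion, so we get a minor seventh.

minor seventh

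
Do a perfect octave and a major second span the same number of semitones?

No

12 semitones (perfect octave) vs 2 semitones (major second): not equal.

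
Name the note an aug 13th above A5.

F##7

The thirteenth's letter: A up six letter names plus an octave → F.
Moving 22 semitones up from A5 (the size of an augmented thirteenth) reaches F##7.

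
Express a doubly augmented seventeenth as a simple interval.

Each octave removed subtracts seven from the number: 17 − 14 = 3.
Quality carries through unchanged, so the simple form is a doubly augmented third.

doubly augmented third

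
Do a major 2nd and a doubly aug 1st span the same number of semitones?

A major second spans 2 semitones, and a doubly augmented unison also spans 2 semitones — they're enharmonic.

Yes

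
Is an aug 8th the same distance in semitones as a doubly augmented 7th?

Both span 13 semitones: an augmented octave and a doubly augmented seventh are the same chromatic distance.

Yes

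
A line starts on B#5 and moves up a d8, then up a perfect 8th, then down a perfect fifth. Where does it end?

E7

B#5 up a diminished octave → B6 (11 semitones).
A perfect octave up from B6 is B7.
A perfect fifth down from B7 is E7.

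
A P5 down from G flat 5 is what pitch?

Five letter names down from G: C.
A perfect fifth is 7 semitones; 7 semitones down from Gb5 gives Cb5.

C flat 5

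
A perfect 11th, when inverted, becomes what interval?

perfect fifth

First reduce the compound perfect eleventh to its simple form, a perfect fourth.
Inverted interval numbers add to nine, so a fourth pairs with a fifth (4 + 5 = 9).
And perfect stays perfect under inversion, so we get a perfect fifth.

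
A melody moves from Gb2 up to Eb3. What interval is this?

G to E spans six letter names (G-A-B-C-D-E): a sixth.
Counting semitones, Gb2→Eb3 is 9, which is the major sixth.

major 6th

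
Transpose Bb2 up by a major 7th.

A3

Seven letter names up from B: A.
A major seventh is 11 semitones; 11 semitones up from Bb2 gives A3.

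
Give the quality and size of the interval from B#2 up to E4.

B to E spans four letter names (B-C-D-E), plus an octave — that makes it an eleventh of some quality.
B#2 to E4 spans 16 semitones — one semitone narrower than the perfect eleventh (17) — giving a diminished eleventh.
(Equivalently, a compound diminished fourth: a diminished fourth plus an octave.)

diminished eleventh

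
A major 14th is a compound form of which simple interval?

Subtracting seven from the interval number removes an octave: 14 − 7 = 7.
So a major fourteenth is an octave plus a major seventh. The quality is unchanged.

M7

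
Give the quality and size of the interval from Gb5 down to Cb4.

Descending from Gb5 to Cb4 is the same interval as ascending Cb4 to Gb5.
C to G spans five letter names (C-D-E-F-G), plus an octave — that makes it a twelfth of some quality.
Counting semitones, Cb4→Gb5 is 19, which is the perfect twelfth.
(Equivalently, a compound perfect fifth: a perfect fifth plus an octave.)

perfect twelfth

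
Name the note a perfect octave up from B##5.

For an octave the letter name doesn't change: still B, an octave up.
A perfect octave spans 12 semitones, so from B##5 the target pitch is B##6.

B##6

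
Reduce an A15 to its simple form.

Each octave removed subtracts seven from the number: 15 − 7 = 8.
So an augmented fifteenth is an octave plus an augmented octave. The quality is unchanged.

augmented octave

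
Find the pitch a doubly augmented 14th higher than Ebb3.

D#5

Seven letters up from E (plus an octave) reaches D.
A doubly augmented fourteenth is 25 semitones; 25 semitones up from Ebb3 gives D#5.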